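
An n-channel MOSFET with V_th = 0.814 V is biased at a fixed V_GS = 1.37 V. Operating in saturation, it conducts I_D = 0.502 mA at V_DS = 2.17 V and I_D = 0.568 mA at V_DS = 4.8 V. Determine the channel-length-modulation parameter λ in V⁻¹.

With V_GS fixed, I_D ∝ (1 + λ V_DS) in saturation, so I_D2/I_D1 = (1 + λ V_DS2)/(1 + λ V_DS1).
0.568/0.502 = 1.131 = (1 + 4.8 λ)/(1 + 2.17 λ).
Solving: λ (I_D1 V_DS2 − I_D2 V_DS1) = I_D2 − I_D1, so λ = (0.568 − 0.502) / (0.502 × 4.8 − 0.568 × 2.17) = 0.066 / 1.18 = 0.0561 V⁻¹.

λ = 0.0561 V⁻¹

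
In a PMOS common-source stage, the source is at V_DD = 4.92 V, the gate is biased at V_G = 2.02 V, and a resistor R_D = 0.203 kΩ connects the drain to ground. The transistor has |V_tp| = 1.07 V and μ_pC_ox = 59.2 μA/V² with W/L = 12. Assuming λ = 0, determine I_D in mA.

I_D = 1.19 mA

V_SG = V_DD − V_G = 4.92 − 2.02 = 2.9 V, so V_ov = 2.9 − 1.07 = 1.83 V.
k_p = μ_pC_ox · (W/L) = 0.7104 mA/V².
Assume saturation: I_D = ½ k_p V_ov² = 0.5 × 0.7104 × 1.83² = 1.19 mA, giving V_SD = V_DD − I_D R_D = 4.92 − 1.19 × 0.203 = 4.68 V.
V_SD = 4.68 V ≥ V_ov = 1.83 V, confirming saturation.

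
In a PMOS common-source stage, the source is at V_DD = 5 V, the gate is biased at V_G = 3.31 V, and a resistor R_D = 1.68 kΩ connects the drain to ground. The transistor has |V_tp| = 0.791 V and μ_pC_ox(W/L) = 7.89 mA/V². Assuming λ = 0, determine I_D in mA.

V_SG = V_DD − V_G = 5 − 3.31 = 1.69 V, so V_ov = 1.69 − 0.791 = 0.899 V.
Assume saturation: I_D = ½ k_p V_ov² = 0.5 × 7.89 × 0.899² = 3.19 mA, giving V_SD = V_DD − I_D R_D = 5 − 3.19 × 1.68 = -0.356 V.
But -0.356 V < V_ov = 0.899 V, so the device is actually in triode.
In triode I_D = k_p[V_ov V_SD − ½ V_SD²] and I_D = (V_DD − V_SD)/R_D. Equating: 6.63 V_SD² − 12.92 V_SD + 5 = 0, giving V_SD = 0.533 V (the root below V_ov).
I_D = (5 − 0.533) / 1.68 = 2.66 mA.

I_D = 2.66 mA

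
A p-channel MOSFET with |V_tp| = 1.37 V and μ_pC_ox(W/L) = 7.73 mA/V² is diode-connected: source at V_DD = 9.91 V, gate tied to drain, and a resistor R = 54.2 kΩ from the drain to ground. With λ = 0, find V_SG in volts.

With gate tied to drain, V_SG = V_SD ≥ V_SG − |V_tp|, so the device is in saturation.
KCL at the drain: ½ k_p (V_SG − |V_tp|)² = (V_DD − V_SG)/R.
Let x = V_SG − 1.37. Then 209 x² + x − 8.54 = 0, giving x = 0.2 V (positive root), so V_SG = 1.57 V.
I_D = (V_DD − V_SG)/R = (9.91 − 1.57) / 54.2 = 0.154 mA.

V_SG = 1.57 V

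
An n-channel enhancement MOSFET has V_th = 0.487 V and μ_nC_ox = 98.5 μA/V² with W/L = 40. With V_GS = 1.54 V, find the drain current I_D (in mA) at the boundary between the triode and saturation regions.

I_D = 2.18 mA

At the boundary V_DS = V_ov = V_GS − V_th = 1.54 − 0.487 = 1.05 V.
k_n = μ_nC_ox · (W/L) = 3.94 mA/V².
I_D = ½ k_n V_ov² = 0.5 × 3.94 × 1.05² = 2.18 mA.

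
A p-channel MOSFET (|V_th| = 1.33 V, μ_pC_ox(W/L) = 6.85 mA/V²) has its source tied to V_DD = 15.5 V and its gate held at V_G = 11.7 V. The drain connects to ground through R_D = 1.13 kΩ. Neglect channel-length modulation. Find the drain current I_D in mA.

V_SG = V_DD − V_G = 15.5 − 11.7 = 3.8 V, so V_ov = 3.8 − 1.33 = 2.47 V.
Assume saturation: I_D = ½ k_p V_ov² = 0.5 × 6.85 × 2.47² = 20.9 mA, giving V_SD = V_DD − I_D R_D = 15.5 − 20.9 × 1.13 = -8.11 V.
But -8.11 V < V_ov = 2.47 V, so the device is actually in triode.
In triode I_D = k_p[V_ov V_SD − ½ V_SD²] and I_D = (V_DD − V_SD)/R_D. Equating: 3.87 V_SD² − 20.12 V_SD + 15.5 = 0, giving V_SD = 0.941 V (the root below V_ov).
I_D = (15.5 − 0.941) / 1.13 = 12.9 mA.

I_D = 12.9 mA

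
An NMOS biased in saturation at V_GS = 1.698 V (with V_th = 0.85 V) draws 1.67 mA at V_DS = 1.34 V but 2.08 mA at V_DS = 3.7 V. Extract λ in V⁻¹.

λ = 0.121 V⁻¹

With V_GS fixed, I_D ∝ (1 + λ V_DS) in saturation, so I_D2/I_D1 = (1 + λ V_DS2)/(1 + λ V_DS1).
2.08/1.67 = 1.246 = (1 + 3.7 λ)/(1 + 1.34 λ).
Solving: λ (I_D1 V_DS2 − I_D2 V_DS1) = I_D2 − I_D1, so λ = (2.08 − 1.67) / (1.67 × 3.7 − 2.08 × 1.34) = 0.41 / 3.39 = 0.121 V⁻¹.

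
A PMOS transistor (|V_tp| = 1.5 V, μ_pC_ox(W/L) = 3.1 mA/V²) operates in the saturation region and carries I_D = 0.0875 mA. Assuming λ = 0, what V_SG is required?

V_SG = 1.74 V

In saturation I_D = ½ k_p (V_SG − |V_tp|)², so V_SG − |V_tp| = √(2 I_D / k_p) = √(2 × 0.0875 / 3.1) = 0.238 V.
V_SG = 1.5 + 0.238 = 1.74 V.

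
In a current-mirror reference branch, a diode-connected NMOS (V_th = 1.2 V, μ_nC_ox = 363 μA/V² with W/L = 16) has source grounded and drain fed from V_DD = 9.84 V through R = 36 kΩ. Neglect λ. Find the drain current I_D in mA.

With gate tied to drain, V_GS = V_DS ≥ V_GS − V_th, so the device is in saturation.
k_n = μ_nC_ox · (W/L) = 5.808 mA/V².
KCL at the drain: ½ k_n (V_GS − V_th)² = (V_DD − V_GS)/R.
Let x = V_GS − 1.2. Then 105 x² + x − 8.64 = 0, giving x = 0.283 V (positive root), so V_GS = 1.48 V.
I_D = (V_DD − V_GS)/R = (9.84 − 1.48) / 36 = 0.232 mA.

I_D = 0.232 mA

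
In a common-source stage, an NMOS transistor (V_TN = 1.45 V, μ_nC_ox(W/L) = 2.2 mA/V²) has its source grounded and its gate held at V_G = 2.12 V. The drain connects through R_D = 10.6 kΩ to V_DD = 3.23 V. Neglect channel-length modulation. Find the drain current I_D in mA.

V_GS = V_G = 2.12 V, so V_ov = 2.12 − 1.45 = 0.67 V.
Assume saturation: I_D = ½ k_n V_ov² = 0.5 × 2.2 × 0.67² = 0.494 mA, giving V_DS = V_DD − I_D R_D = 3.23 − 0.494 × 10.6 = -2 V.
But -2 V < V_ov = 0.67 V, so the device is actually in triode.
In triode I_D = k_n[V_ov V_DS − ½ V_DS²] and I_D = (V_DD − V_DS)/R_D. Equating: 11.7 V_DS² − 16.62 V_DS + 3.23 = 0, giving V_DS = 0.232 V (the root below V_ov).
I_D = (3.23 − 0.232) / 10.6 = 0.283 mA.

I_D = 0.283 mA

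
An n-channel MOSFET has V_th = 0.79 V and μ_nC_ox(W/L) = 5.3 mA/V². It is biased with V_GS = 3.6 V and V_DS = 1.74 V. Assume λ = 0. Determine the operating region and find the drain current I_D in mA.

Triode; I_D = 17.9 mA

V_ov = V_GS − V_th = 3.6 − 0.79 = 2.81 V.
Since V_DS = 1.74 V < V_ov = 2.81 V, the device is in the triode region.
I_D = k_n [V_ov · V_DS − ½ V_DS²] = 5.3 × [2.81 × 1.74 − 0.5 × 1.74²] = 17.9 mA.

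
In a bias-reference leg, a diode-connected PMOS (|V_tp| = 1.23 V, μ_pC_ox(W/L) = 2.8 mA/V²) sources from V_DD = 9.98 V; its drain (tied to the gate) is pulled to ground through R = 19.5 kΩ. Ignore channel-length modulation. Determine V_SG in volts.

V_SG = 1.78 V

With gate tied to drain, V_SG = V_SD ≥ V_SG − |V_tp|, so the device is in saturation.
KCL at the drain: ½ k_p (V_SG − |V_tp|)² = (V_DD − V_SG)/R.
Let x = V_SG − 1.23. Then 27.3 x² + x − 8.75 = 0, giving x = 0.548 V (positive root), so V_SG = 1.78 V.
I_D = (V_DD − V_SG)/R = (9.98 − 1.78) / 19.5 = 0.421 mA.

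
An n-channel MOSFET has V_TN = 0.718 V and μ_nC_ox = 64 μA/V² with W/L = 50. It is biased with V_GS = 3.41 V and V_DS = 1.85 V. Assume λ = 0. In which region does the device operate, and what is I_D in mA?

k_n = μ_nC_ox · (W/L) = 3.2 mA/V².
V_ov = V_GS − V_TN = 3.41 − 0.718 = 2.69 V.
Since V_DS = 1.85 V < V_ov = 2.69 V, the device is in the triode region.
I_D = k_n [V_ov · V_DS − ½ V_DS²] = 3.2 × [2.69 × 1.85 − 0.5 × 1.85²] = 10.5 mA.

Triode; I_D = 10.5 mA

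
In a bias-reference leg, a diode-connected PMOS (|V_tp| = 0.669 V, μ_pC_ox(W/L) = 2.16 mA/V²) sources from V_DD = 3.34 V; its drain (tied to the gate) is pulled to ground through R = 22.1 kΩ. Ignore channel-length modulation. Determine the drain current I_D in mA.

I_D = 0.107 mA

With gate tied to drain, V_SG = V_SD ≥ V_SG − |V_tp|, so the device is in saturation.
KCL at the drain: ½ k_p (V_SG − |V_tp|)² = (V_DD − V_SG)/R.
Let x = V_SG − 0.669. Then 23.9 x² + x − 2.671 = 0, giving x = 0.314 V (positive root), so V_SG = 0.983 V.
I_D = (V_DD − V_SG)/R = (3.34 − 0.983) / 22.1 = 0.107 mA.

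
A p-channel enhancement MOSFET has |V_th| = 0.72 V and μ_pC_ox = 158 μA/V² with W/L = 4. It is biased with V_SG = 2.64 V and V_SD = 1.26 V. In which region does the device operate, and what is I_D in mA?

Triode; I_D = 1.03 mA

k_p = μ_pC_ox · (W/L) = 0.632 mA/V².
V_ov = V_SG − |V_th| = 2.64 − 0.72 = 1.92 V.
Since V_SD = 1.26 V < V_ov = 1.92 V, the device is in the triode region.
I_D = k_p [V_ov · V_SD − ½ V_SD²] = 0.632 × [1.92 × 1.26 − 0.5 × 1.26²] = 1.03 mA.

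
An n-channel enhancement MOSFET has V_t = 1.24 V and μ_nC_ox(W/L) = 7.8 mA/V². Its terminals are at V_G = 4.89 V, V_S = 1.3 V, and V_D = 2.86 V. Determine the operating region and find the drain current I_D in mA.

Triode; I_D = 19.1 mA

V_GS = V_G − V_S = 4.89 − 1.3 = 3.59 V; V_DS = V_D − V_S = 2.86 − 1.3 = 1.56 V.
V_ov = V_GS − V_t = 3.59 − 1.24 = 2.35 V.
Since V_DS = 1.56 V < V_ov = 2.35 V, the device is in the triode region.
I_D = k_n [V_ov · V_DS − ½ V_DS²] = 7.8 × [2.35 × 1.56 − 0.5 × 1.56²] = 19.1 mA.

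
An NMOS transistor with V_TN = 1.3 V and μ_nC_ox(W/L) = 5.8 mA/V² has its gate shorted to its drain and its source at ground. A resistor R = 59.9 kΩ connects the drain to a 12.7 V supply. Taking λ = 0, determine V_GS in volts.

With gate tied to drain, V_GS = V_DS ≥ V_GS − V_TN, so the device is in saturation.
KCL at the drain: ½ k_n (V_GS − V_TN)² = (V_DD − V_GS)/R.
Let x = V_GS − 1.3. Then 174 x² + x − 11.4 = 0, giving x = 0.253 V (positive root), so V_GS = 1.55 V.
I_D = (V_DD − V_GS)/R = (12.7 − 1.55) / 59.9 = 0.186 mA.

V_GS = 1.55 V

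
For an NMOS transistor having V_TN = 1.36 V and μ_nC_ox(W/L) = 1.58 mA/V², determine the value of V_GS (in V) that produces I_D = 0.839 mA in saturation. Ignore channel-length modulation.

V_GS = 2.39 V

In saturation I_D = ½ k_n (V_GS − V_TN)², so V_GS − V_TN = √(2 I_D / k_n) = √(2 × 0.839 / 1.58) = 1.03 V.
V_GS = 1.36 + 1.03 = 2.39 V.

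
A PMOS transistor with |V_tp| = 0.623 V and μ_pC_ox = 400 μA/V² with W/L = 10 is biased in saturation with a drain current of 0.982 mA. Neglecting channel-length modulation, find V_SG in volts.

V_SG = 1.32 V

k_p = μ_pC_ox · (W/L) = 4 mA/V².
In saturation I_D = ½ k_p (V_SG − |V_tp|)², so V_SG − |V_tp| = √(2 I_D / k_p) = √(2 × 0.982 / 4) = 0.701 V.
V_SG = 0.623 + 0.701 = 1.32 V.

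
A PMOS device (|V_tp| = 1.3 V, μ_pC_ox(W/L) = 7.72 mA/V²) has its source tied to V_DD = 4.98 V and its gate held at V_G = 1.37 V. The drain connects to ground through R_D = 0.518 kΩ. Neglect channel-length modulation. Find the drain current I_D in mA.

I_D = 8.56 mA

V_SG = V_DD − V_G = 4.98 − 1.37 = 3.61 V, so V_ov = 3.61 − 1.3 = 2.31 V.
Assume saturation: I_D = ½ k_p V_ov² = 0.5 × 7.72 × 2.31² = 20.6 mA, giving V_SD = V_DD − I_D R_D = 4.98 − 20.6 × 0.518 = -5.69 V.
But -5.69 V < V_ov = 2.31 V, so the device is actually in triode.
In triode I_D = k_p[V_ov V_SD − ½ V_SD²] and I_D = (V_DD − V_SD)/R_D. Equating: 2 V_SD² − 10.24 V_SD + 4.98 = 0, giving V_SD = 0.544 V (the root below V_ov).
I_D = (4.98 − 0.544) / 0.518 = 8.56 mA.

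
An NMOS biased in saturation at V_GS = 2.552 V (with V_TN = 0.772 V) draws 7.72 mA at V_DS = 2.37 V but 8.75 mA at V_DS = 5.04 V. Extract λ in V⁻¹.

With V_GS fixed, I_D ∝ (1 + λ V_DS) in saturation, so I_D2/I_D1 = (1 + λ V_DS2)/(1 + λ V_DS1).
8.75/7.72 = 1.133 = (1 + 5.04 λ)/(1 + 2.37 λ).
Solving: λ (I_D1 V_DS2 − I_D2 V_DS1) = I_D2 − I_D1, so λ = (8.75 − 7.72) / (7.72 × 5.04 − 8.75 × 2.37) = 1.03 / 18.2 = 0.0567 V⁻¹.

λ = 0.0567 V⁻¹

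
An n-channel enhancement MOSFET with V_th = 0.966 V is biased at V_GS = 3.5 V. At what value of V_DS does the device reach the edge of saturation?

The boundary between triode and saturation is V_DS = V_GS − V_th = V_ov.
V_ov = 3.5 − 0.966 = 2.53 V.

V_DS,sat = 2.53 V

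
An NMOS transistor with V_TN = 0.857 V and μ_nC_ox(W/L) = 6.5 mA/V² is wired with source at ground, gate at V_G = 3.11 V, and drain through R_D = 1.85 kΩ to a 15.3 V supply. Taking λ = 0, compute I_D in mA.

I_D = 7.93 mA

V_GS = V_G = 3.11 V, so V_ov = 3.11 − 0.857 = 2.25 V.
Assume saturation: I_D = ½ k_n V_ov² = 0.5 × 6.5 × 2.25² = 16.5 mA, giving V_DS = V_DD − I_D R_D = 15.3 − 16.5 × 1.85 = -15.2 V.
But -15.2 V < V_ov = 2.25 V, so the device is actually in triode.
In triode I_D = k_n[V_ov V_DS − ½ V_DS²] and I_D = (V_DD − V_DS)/R_D. Equating: 6.01 V_DS² − 28.09 V_DS + 15.3 = 0, giving V_DS = 0.629 V (the root below V_ov).
I_D = (15.3 − 0.629) / 1.85 = 7.93 mA.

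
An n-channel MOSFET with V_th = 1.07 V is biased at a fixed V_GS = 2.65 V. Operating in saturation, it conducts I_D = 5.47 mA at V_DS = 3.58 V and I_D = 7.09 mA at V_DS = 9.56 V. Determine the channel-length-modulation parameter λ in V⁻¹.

With V_GS fixed, I_D ∝ (1 + λ V_DS) in saturation, so I_D2/I_D1 = (1 + λ V_DS2)/(1 + λ V_DS1).
7.09/5.47 = 1.296 = (1 + 9.56 λ)/(1 + 3.58 λ).
Solving: λ (I_D1 V_DS2 − I_D2 V_DS1) = I_D2 − I_D1, so λ = (7.09 − 5.47) / (5.47 × 9.56 − 7.09 × 3.58) = 1.62 / 26.9 = 0.0602 V⁻¹.

λ = 0.0602 V⁻¹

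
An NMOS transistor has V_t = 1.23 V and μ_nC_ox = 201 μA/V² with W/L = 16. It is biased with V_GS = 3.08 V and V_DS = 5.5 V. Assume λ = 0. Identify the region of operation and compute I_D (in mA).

Saturation; I_D = 5.50 mA

k_n = μ_nC_ox · (W/L) = 3.216 mA/V².
V_ov = V_GS − V_t = 3.08 − 1.23 = 1.85 V.
Since V_DS = 5.5 V ≥ V_ov = 1.85 V, the device is in saturation.
I_D = ½ k_n V_ov² = 0.5 × 3.216 × 1.85² = 5.5 mA.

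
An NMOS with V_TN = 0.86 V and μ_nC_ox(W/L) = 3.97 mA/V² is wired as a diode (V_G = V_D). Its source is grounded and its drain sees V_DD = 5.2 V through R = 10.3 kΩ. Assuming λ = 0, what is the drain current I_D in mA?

With gate tied to drain, V_GS = V_DS ≥ V_GS − V_TN, so the device is in saturation.
KCL at the drain: ½ k_n (V_GS − V_TN)² = (V_DD − V_GS)/R.
Let x = V_GS − 0.86. Then 20.4 x² + x − 4.34 = 0, giving x = 0.437 V (positive root), so V_GS = 1.3 V.
I_D = (V_DD − V_GS)/R = (5.2 − 1.3) / 10.3 = 0.379 mA.

I_D = 0.379 mA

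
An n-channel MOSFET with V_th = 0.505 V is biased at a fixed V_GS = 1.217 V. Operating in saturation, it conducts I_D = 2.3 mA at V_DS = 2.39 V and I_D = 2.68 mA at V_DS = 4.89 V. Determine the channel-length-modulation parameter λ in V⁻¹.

λ = 0.0785 V⁻¹

With V_GS fixed, I_D ∝ (1 + λ V_DS) in saturation, so I_D2/I_D1 = (1 + λ V_DS2)/(1 + λ V_DS1).
2.68/2.3 = 1.165 = (1 + 4.89 λ)/(1 + 2.39 λ).
Solving: λ (I_D1 V_DS2 − I_D2 V_DS1) = I_D2 − I_D1, so λ = (2.68 − 2.3) / (2.3 × 4.89 − 2.68 × 2.39) = 0.38 / 4.84 = 0.0785 V⁻¹.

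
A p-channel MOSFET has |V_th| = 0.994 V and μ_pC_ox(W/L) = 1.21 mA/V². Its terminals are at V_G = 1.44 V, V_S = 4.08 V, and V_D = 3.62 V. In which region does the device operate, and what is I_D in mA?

V_SG = V_S − V_G = 4.08 − 1.44 = 2.64 V; V_SD = V_S − V_D = 4.08 − 3.62 = 0.46 V.
V_ov = V_SG − |V_th| = 2.64 − 0.994 = 1.65 V.
Since V_SD = 0.46 V < V_ov = 1.65 V, the device is in the triode region.
I_D = k_p [V_ov · V_SD − ½ V_SD²] = 1.21 × [1.65 × 0.46 − 0.5 × 0.46²] = 0.788 mA.

Triode; I_D = 0.788 mA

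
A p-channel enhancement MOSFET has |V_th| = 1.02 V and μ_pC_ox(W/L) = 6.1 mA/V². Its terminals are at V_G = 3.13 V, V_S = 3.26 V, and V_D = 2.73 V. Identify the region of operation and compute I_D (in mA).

V_SG = V_S − V_G = 3.26 − 3.13 = 0.13 V; V_SD = V_S − V_D = 3.26 − 2.73 = 0.53 V.
V_SG = 0.13 V < |V_th| = 1.02 V, so the transistor is in cutoff.

Cutoff; I_D = 0 mA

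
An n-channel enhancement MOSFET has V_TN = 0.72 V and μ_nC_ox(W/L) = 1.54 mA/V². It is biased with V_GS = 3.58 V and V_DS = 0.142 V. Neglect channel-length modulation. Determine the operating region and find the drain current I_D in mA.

Triode; I_D = 0.610 mA

V_ov = V_GS − V_TN = 3.58 − 0.72 = 2.86 V.
Since V_DS = 0.142 V < V_ov = 2.86 V, the device is in the triode region.
I_D = k_n [V_ov · V_DS − ½ V_DS²] = 1.54 × [2.86 × 0.142 − 0.5 × 0.142²] = 0.61 mA.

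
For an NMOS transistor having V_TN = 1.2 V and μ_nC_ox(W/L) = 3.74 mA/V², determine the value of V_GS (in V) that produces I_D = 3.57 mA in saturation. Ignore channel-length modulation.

In saturation I_D = ½ k_n (V_GS − V_TN)², so V_GS − V_TN = √(2 I_D / k_n) = √(2 × 3.57 / 3.74) = 1.38 V.
V_GS = 1.2 + 1.38 = 2.58 V.

V_GS = 2.58 V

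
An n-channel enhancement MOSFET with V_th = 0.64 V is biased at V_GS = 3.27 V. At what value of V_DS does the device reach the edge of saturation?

The boundary between triode and saturation is V_DS = V_GS − V_th = V_ov.
V_ov = 3.27 − 0.64 = 2.63 V.

V_DS,sat = 2.63 V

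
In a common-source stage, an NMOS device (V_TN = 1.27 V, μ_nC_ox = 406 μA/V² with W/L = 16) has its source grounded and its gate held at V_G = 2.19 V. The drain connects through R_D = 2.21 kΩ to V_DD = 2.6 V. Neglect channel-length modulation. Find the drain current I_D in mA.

V_GS = V_G = 2.19 V, so V_ov = 2.19 − 1.27 = 0.92 V.
k_n = μ_nC_ox · (W/L) = 6.496 mA/V².
Assume saturation: I_D = ½ k_n V_ov² = 0.5 × 6.496 × 0.92² = 2.75 mA, giving V_DS = V_DD − I_D R_D = 2.6 − 2.75 × 2.21 = -3.48 V.
But -3.48 V < V_ov = 0.92 V, so the device is actually in triode.
In triode I_D = k_n[V_ov V_DS − ½ V_DS²] and I_D = (V_DD − V_DS)/R_D. Equating: 7.18 V_DS² − 14.21 V_DS + 2.6 = 0, giving V_DS = 0.204 V (the root below V_ov).
I_D = (2.6 − 0.204) / 2.21 = 1.08 mA.

I_D = 1.08 mA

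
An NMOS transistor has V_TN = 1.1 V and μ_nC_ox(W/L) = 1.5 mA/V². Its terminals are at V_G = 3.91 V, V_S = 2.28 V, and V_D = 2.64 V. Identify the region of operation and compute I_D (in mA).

Triode; I_D = 0.189 mA

V_GS = V_G − V_S = 3.91 − 2.28 = 1.63 V; V_DS = V_D − V_S = 2.64 − 2.28 = 0.36 V.
V_ov = V_GS − V_TN = 1.63 − 1.1 = 0.53 V.
Since V_DS = 0.36 V < V_ov = 0.53 V, the device is in the triode region.
I_D = k_n [V_ov · V_DS − ½ V_DS²] = 1.5 × [0.53 × 0.36 − 0.5 × 0.36²] = 0.189 mA.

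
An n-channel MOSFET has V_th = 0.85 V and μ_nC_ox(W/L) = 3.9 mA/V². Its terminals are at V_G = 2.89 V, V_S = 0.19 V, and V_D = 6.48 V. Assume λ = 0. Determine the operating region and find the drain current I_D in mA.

V_GS = V_G − V_S = 2.89 − 0.19 = 2.7 V; V_DS = V_D − V_S = 6.48 − 0.19 = 6.29 V.
V_ov = V_GS − V_th = 2.7 − 0.85 = 1.85 V.
Since V_DS = 6.29 V ≥ V_ov = 1.85 V, the device is in saturation.
I_D = ½ k_n V_ov² = 0.5 × 3.9 × 1.85² = 6.67 mA.

Saturation; I_D = 6.67 mA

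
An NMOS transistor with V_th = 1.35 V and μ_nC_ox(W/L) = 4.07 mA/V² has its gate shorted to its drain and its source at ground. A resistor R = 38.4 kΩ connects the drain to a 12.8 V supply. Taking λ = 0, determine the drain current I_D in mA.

I_D = 0.288 mA

With gate tied to drain, V_GS = V_DS ≥ V_GS − V_th, so the device is in saturation.
KCL at the drain: ½ k_n (V_GS − V_th)² = (V_DD − V_GS)/R.
Let x = V_GS − 1.35. Then 78.1 x² + x − 11.45 = 0, giving x = 0.376 V (positive root), so V_GS = 1.73 V.
I_D = (V_DD − V_GS)/R = (12.8 − 1.73) / 38.4 = 0.288 mA.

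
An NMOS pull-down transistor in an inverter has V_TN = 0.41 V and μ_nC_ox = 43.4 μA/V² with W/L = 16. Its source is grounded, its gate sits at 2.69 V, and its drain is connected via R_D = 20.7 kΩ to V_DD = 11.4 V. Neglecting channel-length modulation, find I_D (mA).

V_GS = V_G = 2.69 V, so V_ov = 2.69 − 0.41 = 2.28 V.
k_n = μ_nC_ox · (W/L) = 0.6944 mA/V².
Assume saturation: I_D = ½ k_n V_ov² = 0.5 × 0.6944 × 2.28² = 1.8 mA, giving V_DS = V_DD − I_D R_D = 11.4 − 1.8 × 20.7 = -26 V.
But -26 V < V_ov = 2.28 V, so the device is actually in triode.
In triode I_D = k_n[V_ov V_DS − ½ V_DS²] and I_D = (V_DD − V_DS)/R_D. Equating: 7.19 V_DS² − 33.77 V_DS + 11.4 = 0, giving V_DS = 0.366 V (the root below V_ov).
I_D = (11.4 − 0.366) / 20.7 = 0.533 mA.

I_D = 0.533 mA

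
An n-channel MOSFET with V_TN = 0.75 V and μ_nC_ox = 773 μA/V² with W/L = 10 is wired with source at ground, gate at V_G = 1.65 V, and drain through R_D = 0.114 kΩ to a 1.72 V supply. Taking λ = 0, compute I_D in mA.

I_D = 3.13 mA

V_GS = V_G = 1.65 V, so V_ov = 1.65 − 0.75 = 0.9 V.
k_n = μ_nC_ox · (W/L) = 7.73 mA/V².
Assume saturation: I_D = ½ k_n V_ov² = 0.5 × 7.73 × 0.9² = 3.13 mA, giving V_DS = V_DD − I_D R_D = 1.72 − 3.13 × 0.114 = 1.36 V.
V_DS = 1.36 V ≥ V_ov = 0.9 V, confirming saturation.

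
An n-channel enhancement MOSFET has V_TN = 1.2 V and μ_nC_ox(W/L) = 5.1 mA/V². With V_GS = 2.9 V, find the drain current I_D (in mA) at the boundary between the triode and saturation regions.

At the boundary V_DS = V_ov = V_GS − V_TN = 2.9 − 1.2 = 1.7 V.
I_D = ½ k_n V_ov² = 0.5 × 5.1 × 1.7² = 7.37 mA.

I_D = 7.37 mA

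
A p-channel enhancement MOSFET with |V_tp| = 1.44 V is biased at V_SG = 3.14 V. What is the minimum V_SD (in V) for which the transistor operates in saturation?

The boundary between triode and saturation is V_SD = V_SG − |V_tp| = V_ov.
V_ov = 3.14 − 1.44 = 1.7 V.

V_SD,sat = 1.70 V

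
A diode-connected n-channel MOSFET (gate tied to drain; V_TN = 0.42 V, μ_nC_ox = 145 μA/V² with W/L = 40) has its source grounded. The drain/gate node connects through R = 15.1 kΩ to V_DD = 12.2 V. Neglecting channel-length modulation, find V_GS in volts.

With gate tied to drain, V_GS = V_DS ≥ V_GS − V_TN, so the device is in saturation.
k_n = μ_nC_ox · (W/L) = 5.8 mA/V².
KCL at the drain: ½ k_n (V_GS − V_TN)² = (V_DD − V_GS)/R.
Let x = V_GS − 0.42. Then 43.8 x² + x − 11.78 = 0, giving x = 0.507 V (positive root), so V_GS = 0.927 V.
I_D = (V_DD − V_GS)/R = (12.2 − 0.927) / 15.1 = 0.747 mA.

V_GS = 0.927 V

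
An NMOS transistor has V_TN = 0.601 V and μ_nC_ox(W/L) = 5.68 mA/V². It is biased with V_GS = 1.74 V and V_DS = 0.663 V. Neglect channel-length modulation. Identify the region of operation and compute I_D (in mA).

Triode; I_D = 3.04 mA

V_ov = V_GS − V_TN = 1.74 − 0.601 = 1.14 V.
Since V_DS = 0.663 V < V_ov = 1.14 V, the device is in the triode region.
I_D = k_n [V_ov · V_DS − ½ V_DS²] = 5.68 × [1.14 × 0.663 − 0.5 × 0.663²] = 3.04 mA.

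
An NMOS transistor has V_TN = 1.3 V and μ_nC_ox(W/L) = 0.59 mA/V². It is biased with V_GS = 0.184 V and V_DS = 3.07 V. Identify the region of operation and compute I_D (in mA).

V_GS = 0.184 V < V_TN = 1.3 V, so the transistor is in cutoff.

Cutoff; I_D = 0 mA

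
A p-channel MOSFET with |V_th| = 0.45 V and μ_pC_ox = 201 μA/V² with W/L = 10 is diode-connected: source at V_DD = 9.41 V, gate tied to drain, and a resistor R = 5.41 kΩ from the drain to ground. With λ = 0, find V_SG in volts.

With gate tied to drain, V_SG = V_SD ≥ V_SG − |V_th|, so the device is in saturation.
k_p = μ_pC_ox · (W/L) = 2.01 mA/V².
KCL at the drain: ½ k_p (V_SG − |V_th|)² = (V_DD − V_SG)/R.
Let x = V_SG − 0.45. Then 5.44 x² + x − 8.96 = 0, giving x = 1.2 V (positive root), so V_SG = 1.65 V.
I_D = (V_DD − V_SG)/R = (9.41 − 1.65) / 5.41 = 1.44 mA.

V_SG = 1.65 V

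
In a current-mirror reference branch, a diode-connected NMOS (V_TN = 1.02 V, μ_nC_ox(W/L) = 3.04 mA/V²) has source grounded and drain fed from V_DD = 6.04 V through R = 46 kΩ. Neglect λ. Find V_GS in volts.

With gate tied to drain, V_GS = V_DS ≥ V_GS − V_TN, so the device is in saturation.
KCL at the drain: ½ k_n (V_GS − V_TN)² = (V_DD − V_GS)/R.
Let x = V_GS − 1.02. Then 69.9 x² + x − 5.02 = 0, giving x = 0.261 V (positive root), so V_GS = 1.28 V.
I_D = (V_DD − V_GS)/R = (6.04 − 1.28) / 46 = 0.103 mA.

V_GS = 1.28 V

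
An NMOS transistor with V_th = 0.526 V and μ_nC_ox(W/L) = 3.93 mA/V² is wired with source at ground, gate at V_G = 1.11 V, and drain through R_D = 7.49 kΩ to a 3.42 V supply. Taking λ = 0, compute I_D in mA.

I_D = 0.426 mA

V_GS = V_G = 1.11 V, so V_ov = 1.11 − 0.526 = 0.584 V.
Assume saturation: I_D = ½ k_n V_ov² = 0.5 × 3.93 × 0.584² = 0.67 mA, giving V_DS = V_DD − I_D R_D = 3.42 − 0.67 × 7.49 = -1.6 V.
But -1.6 V < V_ov = 0.584 V, so the device is actually in triode.
In triode I_D = k_n[V_ov V_DS − ½ V_DS²] and I_D = (V_DD − V_DS)/R_D. Equating: 14.7 V_DS² − 18.19 V_DS + 3.42 = 0, giving V_DS = 0.231 V (the root below V_ov).
I_D = (3.42 − 0.231) / 7.49 = 0.426 mA.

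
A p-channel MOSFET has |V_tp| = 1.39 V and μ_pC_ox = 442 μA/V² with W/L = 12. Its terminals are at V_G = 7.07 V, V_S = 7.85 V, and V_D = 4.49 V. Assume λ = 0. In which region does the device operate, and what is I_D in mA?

V_SG = V_S − V_G = 7.85 − 7.07 = 0.78 V; V_SD = V_S − V_D = 7.85 − 4.49 = 3.36 V.
V_SG = 0.78 V < |V_tp| = 1.39 V, so the transistor is in cutoff.

Cutoff; I_D = 0 mA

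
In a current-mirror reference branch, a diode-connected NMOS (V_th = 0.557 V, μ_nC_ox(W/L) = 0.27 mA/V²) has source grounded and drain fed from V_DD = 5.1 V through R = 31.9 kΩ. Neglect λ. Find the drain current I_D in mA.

With gate tied to drain, V_GS = V_DS ≥ V_GS − V_th, so the device is in saturation.
KCL at the drain: ½ k_n (V_GS − V_th)² = (V_DD − V_GS)/R.
Let x = V_GS − 0.557. Then 4.31 x² + x − 4.543 = 0, giving x = 0.918 V (positive root), so V_GS = 1.47 V.
I_D = (V_DD − V_GS)/R = (5.1 − 1.47) / 31.9 = 0.114 mA.

I_D = 0.114 mA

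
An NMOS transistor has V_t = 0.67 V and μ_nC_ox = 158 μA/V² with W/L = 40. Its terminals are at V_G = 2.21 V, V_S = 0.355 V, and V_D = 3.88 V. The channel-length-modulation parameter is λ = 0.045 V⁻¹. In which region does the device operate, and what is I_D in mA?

Saturation; I_D = 5.14 mA

V_GS = V_G − V_S = 2.21 − 0.355 = 1.85 V; V_DS = V_D − V_S = 3.88 − 0.355 = 3.52 V.
k_n = μ_nC_ox · (W/L) = 6.32 mA/V².
V_ov = V_GS − V_t = 1.85 − 0.67 = 1.19 V.
Since V_DS = 3.52 V ≥ V_ov = 1.19 V, the device is in saturation.
I_D = ½ k_n V_ov² (1 + λ V_DS) = 0.5 × 6.32 × 1.19² × (1 + 0.045 × 3.52) = 5.14 mA.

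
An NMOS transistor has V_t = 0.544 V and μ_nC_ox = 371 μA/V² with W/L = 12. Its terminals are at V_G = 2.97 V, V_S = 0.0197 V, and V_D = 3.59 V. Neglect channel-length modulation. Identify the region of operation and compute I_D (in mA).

V_GS = V_G − V_S = 2.97 − 0.0197 = 2.95 V; V_DS = V_D − V_S = 3.59 − 0.0197 = 3.57 V.
k_n = μ_nC_ox · (W/L) = 4.452 mA/V².
V_ov = V_GS − V_t = 2.95 − 0.544 = 2.41 V.
Since V_DS = 3.57 V ≥ V_ov = 2.41 V, the device is in saturation.
I_D = ½ k_n V_ov² = 0.5 × 4.452 × 2.41² = 12.9 mA.

Saturation; I_D = 12.9 mA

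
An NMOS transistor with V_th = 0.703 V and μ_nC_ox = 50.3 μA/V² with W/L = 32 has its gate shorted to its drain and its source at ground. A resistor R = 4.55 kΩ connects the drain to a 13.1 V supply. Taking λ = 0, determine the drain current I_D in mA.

With gate tied to drain, V_GS = V_DS ≥ V_GS − V_th, so the device is in saturation.
k_n = μ_nC_ox · (W/L) = 1.61 mA/V².
KCL at the drain: ½ k_n (V_GS − V_th)² = (V_DD − V_GS)/R.
Let x = V_GS − 0.703. Then 3.66 x² + x − 12.4 = 0, giving x = 1.71 V (positive root), so V_GS = 2.41 V.
I_D = (V_DD − V_GS)/R = (13.1 − 2.41) / 4.55 = 2.35 mA.

I_D = 2.35 mA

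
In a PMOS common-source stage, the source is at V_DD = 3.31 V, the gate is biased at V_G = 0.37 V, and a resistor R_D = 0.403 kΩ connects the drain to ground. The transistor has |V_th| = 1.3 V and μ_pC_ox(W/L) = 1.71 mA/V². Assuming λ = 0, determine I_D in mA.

V_SG = V_DD − V_G = 3.31 − 0.37 = 2.94 V, so V_ov = 2.94 − 1.3 = 1.64 V.
Assume saturation: I_D = ½ k_p V_ov² = 0.5 × 1.71 × 1.64² = 2.3 mA, giving V_SD = V_DD − I_D R_D = 3.31 − 2.3 × 0.403 = 2.38 V.
V_SD = 2.38 V ≥ V_ov = 1.64 V, confirming saturation.

I_D = 2.30 mA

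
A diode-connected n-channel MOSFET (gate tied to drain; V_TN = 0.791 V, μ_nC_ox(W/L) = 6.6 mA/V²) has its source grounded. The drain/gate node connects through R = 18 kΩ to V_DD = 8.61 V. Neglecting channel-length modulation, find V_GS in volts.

With gate tied to drain, V_GS = V_DS ≥ V_GS − V_TN, so the device is in saturation.
KCL at the drain: ½ k_n (V_GS − V_TN)² = (V_DD − V_GS)/R.
Let x = V_GS − 0.791. Then 59.4 x² + x − 7.819 = 0, giving x = 0.354 V (positive root), so V_GS = 1.15 V.
I_D = (V_DD − V_GS)/R = (8.61 − 1.15) / 18 = 0.415 mA.

V_GS = 1.15 V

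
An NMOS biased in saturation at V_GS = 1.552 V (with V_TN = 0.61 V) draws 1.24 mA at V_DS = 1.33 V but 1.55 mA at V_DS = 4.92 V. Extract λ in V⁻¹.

λ = 0.0767 V⁻¹

With V_GS fixed, I_D ∝ (1 + λ V_DS) in saturation, so I_D2/I_D1 = (1 + λ V_DS2)/(1 + λ V_DS1).
1.55/1.24 = 1.25 = (1 + 4.92 λ)/(1 + 1.33 λ).
Solving: λ (I_D1 V_DS2 − I_D2 V_DS1) = I_D2 − I_D1, so λ = (1.55 − 1.24) / (1.24 × 4.92 − 1.55 × 1.33) = 0.31 / 4.04 = 0.0767 V⁻¹.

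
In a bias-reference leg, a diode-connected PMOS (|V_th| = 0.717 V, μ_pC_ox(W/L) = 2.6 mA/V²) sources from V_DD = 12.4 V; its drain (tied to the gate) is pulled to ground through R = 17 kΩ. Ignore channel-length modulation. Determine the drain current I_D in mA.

With gate tied to drain, V_SG = V_SD ≥ V_SG − |V_th|, so the device is in saturation.
KCL at the drain: ½ k_p (V_SG − |V_th|)² = (V_DD − V_SG)/R.
Let x = V_SG − 0.717. Then 22.1 x² + x − 11.68 = 0, giving x = 0.705 V (positive root), so V_SG = 1.42 V.
I_D = (V_DD − V_SG)/R = (12.4 − 1.42) / 17 = 0.646 mA.

I_D = 0.646 mA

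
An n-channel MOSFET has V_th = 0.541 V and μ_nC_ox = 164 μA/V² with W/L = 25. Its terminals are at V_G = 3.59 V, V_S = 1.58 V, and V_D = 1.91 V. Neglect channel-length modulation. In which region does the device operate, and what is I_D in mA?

Triode; I_D = 1.76 mA

V_GS = V_G − V_S = 3.59 − 1.58 = 2.01 V; V_DS = V_D − V_S = 1.91 − 1.58 = 0.33 V.
k_n = μ_nC_ox · (W/L) = 4.1 mA/V².
V_ov = V_GS − V_th = 2.01 − 0.541 = 1.47 V.
Since V_DS = 0.33 V < V_ov = 1.47 V, the device is in the triode region.
I_D = k_n [V_ov · V_DS − ½ V_DS²] = 4.1 × [1.47 × 0.33 − 0.5 × 0.33²] = 1.76 mA.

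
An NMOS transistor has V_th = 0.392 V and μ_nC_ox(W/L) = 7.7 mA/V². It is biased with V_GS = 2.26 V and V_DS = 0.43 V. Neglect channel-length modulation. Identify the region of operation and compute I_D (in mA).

V_ov = V_GS − V_th = 2.26 − 0.392 = 1.87 V.
Since V_DS = 0.43 V < V_ov = 1.87 V, the device is in the triode region.
I_D = k_n [V_ov · V_DS − ½ V_DS²] = 7.7 × [1.87 × 0.43 − 0.5 × 0.43²] = 5.47 mA.

Triode; I_D = 5.47 mA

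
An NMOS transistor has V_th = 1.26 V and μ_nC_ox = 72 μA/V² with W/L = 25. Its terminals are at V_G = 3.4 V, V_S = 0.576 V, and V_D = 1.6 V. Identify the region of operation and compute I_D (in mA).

Triode; I_D = 1.94 mA

V_GS = V_G − V_S = 3.4 − 0.576 = 2.82 V; V_DS = V_D − V_S = 1.6 − 0.576 = 1.02 V.
k_n = μ_nC_ox · (W/L) = 1.8 mA/V².
V_ov = V_GS − V_th = 2.82 − 1.26 = 1.56 V.
Since V_DS = 1.02 V < V_ov = 1.56 V, the device is in the triode region.
I_D = k_n [V_ov · V_DS − ½ V_DS²] = 1.8 × [1.56 × 1.02 − 0.5 × 1.02²] = 1.94 mA.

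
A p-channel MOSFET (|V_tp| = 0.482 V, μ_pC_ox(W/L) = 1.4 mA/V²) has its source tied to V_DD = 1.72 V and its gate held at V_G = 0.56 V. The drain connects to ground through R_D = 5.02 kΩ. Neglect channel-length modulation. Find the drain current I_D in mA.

I_D = 0.265 mA

V_SG = V_DD − V_G = 1.72 − 0.56 = 1.16 V, so V_ov = 1.16 − 0.482 = 0.678 V.
Assume saturation: I_D = ½ k_p V_ov² = 0.5 × 1.4 × 0.678² = 0.322 mA, giving V_SD = V_DD − I_D R_D = 1.72 − 0.322 × 5.02 = 0.105 V.
But 0.105 V < V_ov = 0.678 V, so the device is actually in triode.
In triode I_D = k_p[V_ov V_SD − ½ V_SD²] and I_D = (V_DD − V_SD)/R_D. Equating: 3.51 V_SD² − 5.765 V_SD + 1.72 = 0, giving V_SD = 0.392 V (the root below V_ov).
I_D = (1.72 − 0.392) / 5.02 = 0.265 mA.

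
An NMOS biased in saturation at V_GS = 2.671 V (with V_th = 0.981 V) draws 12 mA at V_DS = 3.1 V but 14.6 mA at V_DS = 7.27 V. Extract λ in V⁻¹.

With V_GS fixed, I_D ∝ (1 + λ V_DS) in saturation, so I_D2/I_D1 = (1 + λ V_DS2)/(1 + λ V_DS1).
14.6/12 = 1.217 = (1 + 7.27 λ)/(1 + 3.1 λ).
Solving: λ (I_D1 V_DS2 − I_D2 V_DS1) = I_D2 − I_D1, so λ = (14.6 − 12) / (12 × 7.27 − 14.6 × 3.1) = 2.6 / 42 = 0.0619 V⁻¹.

λ = 0.0619 V⁻¹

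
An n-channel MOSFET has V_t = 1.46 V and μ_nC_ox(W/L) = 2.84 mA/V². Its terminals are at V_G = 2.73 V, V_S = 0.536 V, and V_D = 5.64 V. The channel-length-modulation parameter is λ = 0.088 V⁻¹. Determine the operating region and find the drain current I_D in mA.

Saturation; I_D = 1.11 mA

V_GS = V_G − V_S = 2.73 − 0.536 = 2.19 V; V_DS = V_D − V_S = 5.64 − 0.536 = 5.1 V.
V_ov = V_GS − V_t = 2.19 − 1.46 = 0.734 V.
Since V_DS = 5.1 V ≥ V_ov = 0.734 V, the device is in saturation.
I_D = ½ k_n V_ov² (1 + λ V_DS) = 0.5 × 2.84 × 0.734² × (1 + 0.088 × 5.1) = 1.11 mA.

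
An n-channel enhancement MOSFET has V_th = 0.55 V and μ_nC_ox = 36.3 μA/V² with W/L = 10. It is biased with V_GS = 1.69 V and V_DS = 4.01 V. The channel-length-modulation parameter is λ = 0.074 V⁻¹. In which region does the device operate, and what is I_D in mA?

Saturation; I_D = 0.306 mA

k_n = μ_nC_ox · (W/L) = 0.363 mA/V².
V_ov = V_GS − V_th = 1.69 − 0.55 = 1.14 V.
Since V_DS = 4.01 V ≥ V_ov = 1.14 V, the device is in saturation.
I_D = ½ k_n V_ov² (1 + λ V_DS) = 0.5 × 0.363 × 1.14² × (1 + 0.074 × 4.01) = 0.306 mA.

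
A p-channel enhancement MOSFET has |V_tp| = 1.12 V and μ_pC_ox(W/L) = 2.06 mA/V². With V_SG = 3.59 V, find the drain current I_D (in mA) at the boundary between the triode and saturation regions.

I_D = 6.28 mA

At the boundary V_SD = V_ov = V_SG − |V_tp| = 3.59 − 1.12 = 2.47 V.
I_D = ½ k_p V_ov² = 0.5 × 2.06 × 2.47² = 6.28 mA.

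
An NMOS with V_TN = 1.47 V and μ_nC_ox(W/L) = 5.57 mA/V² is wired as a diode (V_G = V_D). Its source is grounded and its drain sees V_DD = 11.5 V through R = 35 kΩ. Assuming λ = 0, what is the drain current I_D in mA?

I_D = 0.278 mA

With gate tied to drain, V_GS = V_DS ≥ V_GS − V_TN, so the device is in saturation.
KCL at the drain: ½ k_n (V_GS − V_TN)² = (V_DD − V_GS)/R.
Let x = V_GS − 1.47. Then 97.5 x² + x − 10.03 = 0, giving x = 0.316 V (positive root), so V_GS = 1.79 V.
I_D = (V_DD − V_GS)/R = (11.5 − 1.79) / 35 = 0.278 mA.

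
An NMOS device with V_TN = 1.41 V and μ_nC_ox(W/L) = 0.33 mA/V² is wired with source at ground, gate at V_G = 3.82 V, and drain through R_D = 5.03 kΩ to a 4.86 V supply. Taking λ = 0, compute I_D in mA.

I_D = 0.724 mA

V_GS = V_G = 3.82 V, so V_ov = 3.82 − 1.41 = 2.41 V.
Assume saturation: I_D = ½ k_n V_ov² = 0.5 × 0.33 × 2.41² = 0.958 mA, giving V_DS = V_DD − I_D R_D = 4.86 − 0.958 × 5.03 = 0.0396 V.
But 0.0396 V < V_ov = 2.41 V, so the device is actually in triode.
In triode I_D = k_n[V_ov V_DS − ½ V_DS²] and I_D = (V_DD − V_DS)/R_D. Equating: 0.83 V_DS² − 5 V_DS + 4.86 = 0, giving V_DS = 1.22 V (the root below V_ov).
I_D = (4.86 − 1.22) / 5.03 = 0.724 mA.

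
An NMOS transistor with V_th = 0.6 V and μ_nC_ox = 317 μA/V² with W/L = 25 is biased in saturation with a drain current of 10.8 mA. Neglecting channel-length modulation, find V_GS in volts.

V_GS = 2.25 V

k_n = μ_nC_ox · (W/L) = 7.925 mA/V².
In saturation I_D = ½ k_n (V_GS − V_th)², so V_GS − V_th = √(2 I_D / k_n) = √(2 × 10.8 / 7.925) = 1.65 V.
V_GS = 0.6 + 1.65 = 2.25 V.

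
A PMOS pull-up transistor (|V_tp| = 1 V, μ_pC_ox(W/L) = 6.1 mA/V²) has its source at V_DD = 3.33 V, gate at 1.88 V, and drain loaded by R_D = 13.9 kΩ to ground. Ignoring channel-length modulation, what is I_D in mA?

I_D = 0.233 mA

V_SG = V_DD − V_G = 3.33 − 1.88 = 1.45 V, so V_ov = 1.45 − 1 = 0.45 V.
Assume saturation: I_D = ½ k_p V_ov² = 0.5 × 6.1 × 0.45² = 0.618 mA, giving V_SD = V_DD − I_D R_D = 3.33 − 0.618 × 13.9 = -5.25 V.
But -5.25 V < V_ov = 0.45 V, so the device is actually in triode.
In triode I_D = k_p[V_ov V_SD − ½ V_SD²] and I_D = (V_DD − V_SD)/R_D. Equating: 42.4 V_SD² − 39.16 V_SD + 3.33 = 0, giving V_SD = 0.0948 V (the root below V_ov).
I_D = (3.33 − 0.0948) / 13.9 = 0.233 mA.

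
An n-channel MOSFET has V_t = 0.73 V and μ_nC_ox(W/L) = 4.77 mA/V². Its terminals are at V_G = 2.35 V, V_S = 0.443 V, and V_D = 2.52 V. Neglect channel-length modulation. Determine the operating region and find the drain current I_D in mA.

V_GS = V_G − V_S = 2.35 − 0.443 = 1.91 V; V_DS = V_D − V_S = 2.52 − 0.443 = 2.08 V.
V_ov = V_GS − V_t = 1.91 − 0.73 = 1.18 V.
Since V_DS = 2.08 V ≥ V_ov = 1.18 V, the device is in saturation.
I_D = ½ k_n V_ov² = 0.5 × 4.77 × 1.18² = 3.3 mA.

Saturation; I_D = 3.30 mA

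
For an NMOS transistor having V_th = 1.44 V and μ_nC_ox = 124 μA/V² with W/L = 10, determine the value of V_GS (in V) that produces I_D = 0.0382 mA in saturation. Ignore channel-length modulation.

k_n = μ_nC_ox · (W/L) = 1.24 mA/V².
In saturation I_D = ½ k_n (V_GS − V_th)², so V_GS − V_th = √(2 I_D / k_n) = √(2 × 0.0382 / 1.24) = 0.248 V.
V_GS = 1.44 + 0.248 = 1.69 V.

V_GS = 1.69 V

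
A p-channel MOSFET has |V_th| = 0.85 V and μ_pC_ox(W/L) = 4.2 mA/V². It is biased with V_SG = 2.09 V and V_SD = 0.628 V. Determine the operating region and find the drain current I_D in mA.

Triode; I_D = 2.44 mA

V_ov = V_SG − |V_th| = 2.09 − 0.85 = 1.24 V.
Since V_SD = 0.628 V < V_ov = 1.24 V, the device is in the triode region.
I_D = k_p [V_ov · V_SD − ½ V_SD²] = 4.2 × [1.24 × 0.628 − 0.5 × 0.628²] = 2.44 mA.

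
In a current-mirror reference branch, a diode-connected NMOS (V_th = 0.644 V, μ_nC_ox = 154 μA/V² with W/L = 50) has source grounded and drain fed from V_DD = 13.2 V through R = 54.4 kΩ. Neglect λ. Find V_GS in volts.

With gate tied to drain, V_GS = V_DS ≥ V_GS − V_th, so the device is in saturation.
k_n = μ_nC_ox · (W/L) = 7.7 mA/V².
KCL at the drain: ½ k_n (V_GS − V_th)² = (V_DD − V_GS)/R.
Let x = V_GS − 0.644. Then 209 x² + x − 12.56 = 0, giving x = 0.242 V (positive root), so V_GS = 0.886 V.
I_D = (V_DD − V_GS)/R = (13.2 − 0.886) / 54.4 = 0.226 mA.

V_GS = 0.886 V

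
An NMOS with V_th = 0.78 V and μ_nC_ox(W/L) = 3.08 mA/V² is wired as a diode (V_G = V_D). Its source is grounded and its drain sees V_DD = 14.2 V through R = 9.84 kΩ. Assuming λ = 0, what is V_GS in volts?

With gate tied to drain, V_GS = V_DS ≥ V_GS − V_th, so the device is in saturation.
KCL at the drain: ½ k_n (V_GS − V_th)² = (V_DD − V_GS)/R.
Let x = V_GS − 0.78. Then 15.2 x² + x − 13.42 = 0, giving x = 0.909 V (positive root), so V_GS = 1.69 V.
I_D = (V_DD − V_GS)/R = (14.2 − 1.69) / 9.84 = 1.27 mA.

V_GS = 1.69 V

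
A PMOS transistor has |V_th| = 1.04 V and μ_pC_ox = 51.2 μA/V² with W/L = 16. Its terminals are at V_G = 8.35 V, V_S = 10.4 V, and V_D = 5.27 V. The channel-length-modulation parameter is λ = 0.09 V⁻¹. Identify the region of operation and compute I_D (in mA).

Saturation; I_D = 0.611 mA

V_SG = V_S − V_G = 10.4 − 8.35 = 2.05 V; V_SD = V_S − V_D = 10.4 − 5.27 = 5.13 V.
k_p = μ_pC_ox · (W/L) = 0.8192 mA/V².
V_ov = V_SG − |V_th| = 2.05 − 1.04 = 1.01 V.
Since V_SD = 5.13 V ≥ V_ov = 1.01 V, the device is in saturation.
I_D = ½ k_p V_ov² (1 + λ V_SD) = 0.5 × 0.8192 × 1.01² × (1 + 0.09 × 5.13) = 0.611 mA.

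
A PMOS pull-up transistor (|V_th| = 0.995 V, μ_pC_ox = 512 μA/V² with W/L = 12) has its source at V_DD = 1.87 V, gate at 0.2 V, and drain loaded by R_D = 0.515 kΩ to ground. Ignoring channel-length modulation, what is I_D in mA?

I_D = 1.40 mA

V_SG = V_DD − V_G = 1.87 − 0.2 = 1.67 V, so V_ov = 1.67 − 0.995 = 0.675 V.
k_p = μ_pC_ox · (W/L) = 6.144 mA/V².
Assume saturation: I_D = ½ k_p V_ov² = 0.5 × 6.144 × 0.675² = 1.4 mA, giving V_SD = V_DD − I_D R_D = 1.87 − 1.4 × 0.515 = 1.15 V.
V_SD = 1.15 V ≥ V_ov = 0.675 V, confirming saturation.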